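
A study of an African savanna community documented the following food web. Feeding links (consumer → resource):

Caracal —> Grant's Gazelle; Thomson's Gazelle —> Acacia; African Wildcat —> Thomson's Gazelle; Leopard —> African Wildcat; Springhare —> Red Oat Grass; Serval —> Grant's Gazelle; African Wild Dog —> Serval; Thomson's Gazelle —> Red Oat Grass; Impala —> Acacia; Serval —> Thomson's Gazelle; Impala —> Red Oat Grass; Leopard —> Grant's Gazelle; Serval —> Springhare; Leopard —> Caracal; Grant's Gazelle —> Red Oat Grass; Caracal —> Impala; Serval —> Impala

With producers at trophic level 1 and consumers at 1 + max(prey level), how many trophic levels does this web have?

Producers (level 1): Acacia, Red Oat Grass.
Acacia → Thomson's Gazelle → African Wildcat → Leopard gives Leopard level 4.
No species has a prey at level 4, so no species reaches level 5.

4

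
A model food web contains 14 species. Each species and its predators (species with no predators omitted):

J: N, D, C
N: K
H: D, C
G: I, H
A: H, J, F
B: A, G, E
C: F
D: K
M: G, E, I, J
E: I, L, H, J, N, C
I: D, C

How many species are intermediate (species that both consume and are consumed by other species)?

Intermediate species (has both prey and predators): A, G, E, I, H, J, N, D, C.
Count: 9.

9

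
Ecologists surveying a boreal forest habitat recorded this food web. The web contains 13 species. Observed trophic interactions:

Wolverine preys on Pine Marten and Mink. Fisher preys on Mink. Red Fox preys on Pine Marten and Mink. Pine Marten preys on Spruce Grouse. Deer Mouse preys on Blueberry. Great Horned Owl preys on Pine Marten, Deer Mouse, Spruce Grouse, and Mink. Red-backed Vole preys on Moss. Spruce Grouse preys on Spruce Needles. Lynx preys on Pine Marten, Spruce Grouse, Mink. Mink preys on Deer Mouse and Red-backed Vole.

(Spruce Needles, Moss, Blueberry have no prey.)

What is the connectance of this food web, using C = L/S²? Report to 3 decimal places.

C = 0.107

The web has S = 13 species and L = 18 feeding links.
C = L / S² = 18 / 169 = 0.1065 ≈ 0.107.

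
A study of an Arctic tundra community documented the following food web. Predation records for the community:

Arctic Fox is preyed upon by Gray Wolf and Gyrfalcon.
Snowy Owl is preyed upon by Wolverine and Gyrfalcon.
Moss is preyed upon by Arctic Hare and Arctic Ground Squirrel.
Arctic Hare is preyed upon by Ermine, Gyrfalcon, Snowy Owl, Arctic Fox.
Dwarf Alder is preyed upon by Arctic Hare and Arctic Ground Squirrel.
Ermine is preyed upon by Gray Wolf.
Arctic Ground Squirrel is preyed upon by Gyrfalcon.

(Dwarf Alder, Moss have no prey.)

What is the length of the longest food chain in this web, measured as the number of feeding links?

One longest chain: Dwarf Alder → Arctic Hare → Arctic Fox → Gyrfalcon.
It has 4 species and 3 links.

3 links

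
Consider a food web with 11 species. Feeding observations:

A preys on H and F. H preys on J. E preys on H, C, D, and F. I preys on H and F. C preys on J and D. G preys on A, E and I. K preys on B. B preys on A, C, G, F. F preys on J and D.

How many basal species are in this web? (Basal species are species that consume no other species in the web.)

2

Basal species (no prey listed): J, D.
Count: 2.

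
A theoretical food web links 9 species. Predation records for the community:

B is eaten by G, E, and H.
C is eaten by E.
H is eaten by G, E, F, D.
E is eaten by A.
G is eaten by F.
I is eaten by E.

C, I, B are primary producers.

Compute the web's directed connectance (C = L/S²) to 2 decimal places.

The web has S = 9 species and L = 11 feeding links.
C = L / S² = 11 / 81 = 0.1358 ≈ 0.14.

C = 0.14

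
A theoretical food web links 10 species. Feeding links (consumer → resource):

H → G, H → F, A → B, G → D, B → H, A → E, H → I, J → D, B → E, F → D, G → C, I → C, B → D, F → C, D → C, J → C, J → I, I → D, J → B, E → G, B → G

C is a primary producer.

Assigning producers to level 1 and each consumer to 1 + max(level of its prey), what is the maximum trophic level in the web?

6

Producers (level 1): C.
C → D → G → E → B → A gives A level 6.
No species has a prey at level 6, so no species reaches level 7.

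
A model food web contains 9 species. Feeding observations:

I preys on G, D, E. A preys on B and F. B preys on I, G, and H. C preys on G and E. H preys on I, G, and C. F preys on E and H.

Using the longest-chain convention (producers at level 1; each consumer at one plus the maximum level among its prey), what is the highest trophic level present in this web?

Producers (level 1): D, E, G.
D → I → H → F → A gives A level 5.
No species has a prey at level 5, so no species reaches level 6.

5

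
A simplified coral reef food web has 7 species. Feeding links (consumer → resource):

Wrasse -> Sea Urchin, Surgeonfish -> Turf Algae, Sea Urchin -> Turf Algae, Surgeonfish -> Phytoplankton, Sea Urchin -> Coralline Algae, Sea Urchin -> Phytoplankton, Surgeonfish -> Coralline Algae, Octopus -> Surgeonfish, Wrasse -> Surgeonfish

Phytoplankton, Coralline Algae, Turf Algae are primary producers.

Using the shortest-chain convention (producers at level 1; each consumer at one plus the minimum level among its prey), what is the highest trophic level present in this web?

3

Producers (level 1): Phytoplankton, Coralline Algae, Turf Algae.
Following each consumer down to its lowest-level prey: Phytoplankton → Surgeonfish → Octopus (levels 1 through 3).
All prey of Octopus (Surgeonfish 2) are at level 2 or above, so Octopus is at level 1 + 2 = 3.
Every consumer has at least one prey at level 2 or below, so none exceeds level 3.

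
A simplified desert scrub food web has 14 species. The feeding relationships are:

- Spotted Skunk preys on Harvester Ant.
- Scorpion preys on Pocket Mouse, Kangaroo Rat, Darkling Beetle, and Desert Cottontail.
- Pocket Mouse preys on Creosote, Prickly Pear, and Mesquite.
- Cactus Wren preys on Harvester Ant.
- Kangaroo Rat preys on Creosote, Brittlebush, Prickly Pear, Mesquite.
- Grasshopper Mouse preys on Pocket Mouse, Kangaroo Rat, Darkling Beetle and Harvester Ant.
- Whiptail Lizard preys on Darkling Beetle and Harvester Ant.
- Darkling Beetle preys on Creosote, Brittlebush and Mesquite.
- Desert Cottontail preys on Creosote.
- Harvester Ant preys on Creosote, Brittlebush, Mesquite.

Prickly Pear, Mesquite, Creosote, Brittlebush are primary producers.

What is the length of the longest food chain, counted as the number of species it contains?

3 species

One longest chain: Mesquite → Harvester Ant → Spotted Skunk.
It has 3 species and 2 links.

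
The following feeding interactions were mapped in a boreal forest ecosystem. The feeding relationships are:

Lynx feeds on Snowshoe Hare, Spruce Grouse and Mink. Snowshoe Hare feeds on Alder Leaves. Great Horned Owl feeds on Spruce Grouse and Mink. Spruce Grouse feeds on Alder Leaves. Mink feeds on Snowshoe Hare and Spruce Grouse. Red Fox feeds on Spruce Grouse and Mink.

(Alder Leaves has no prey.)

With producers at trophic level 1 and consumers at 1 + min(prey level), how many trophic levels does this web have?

3

Producers (level 1): Alder Leaves.
Following each consumer down to its lowest-level prey: Alder Leaves → Snowshoe Hare → Mink (levels 1 through 3).
All prey of Mink (Snowshoe Hare 2, Spruce Grouse 2) are at level 2 or above, so Mink is at level 1 + 2 = 3.
Every consumer has at least one prey at level 2 or below, so none exceeds level 3.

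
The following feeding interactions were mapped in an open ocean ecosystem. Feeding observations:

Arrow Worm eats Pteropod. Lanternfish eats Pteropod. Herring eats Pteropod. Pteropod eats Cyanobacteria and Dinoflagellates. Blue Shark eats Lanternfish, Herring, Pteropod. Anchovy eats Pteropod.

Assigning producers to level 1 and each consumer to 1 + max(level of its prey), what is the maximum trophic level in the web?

4

Producers (level 1): Cyanobacteria, Dinoflagellates.
Cyanobacteria → Pteropod → Lanternfish → Blue Shark gives Blue Shark level 4.
No species has a prey at level 4, so no species reaches level 5.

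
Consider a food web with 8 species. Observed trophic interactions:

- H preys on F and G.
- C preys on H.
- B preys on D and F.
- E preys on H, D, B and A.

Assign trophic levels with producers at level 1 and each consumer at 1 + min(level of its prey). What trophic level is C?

G is a producer → level 1.
H eats G → level 2.
C eats H → level 3.
No prey of C is below level 2, so 3 is the minimum.

Trophic level 3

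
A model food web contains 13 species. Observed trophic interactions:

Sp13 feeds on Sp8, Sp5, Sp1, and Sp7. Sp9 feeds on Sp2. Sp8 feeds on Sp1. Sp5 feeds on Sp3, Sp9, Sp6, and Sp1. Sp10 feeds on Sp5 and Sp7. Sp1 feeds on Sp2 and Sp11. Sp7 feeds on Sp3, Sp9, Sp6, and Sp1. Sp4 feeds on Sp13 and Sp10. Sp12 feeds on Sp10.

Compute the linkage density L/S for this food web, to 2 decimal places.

There are L = 21 links among S = 13 species.
L/S = 21/13 = 1.6154 ≈ 1.62.

L/S = 1.62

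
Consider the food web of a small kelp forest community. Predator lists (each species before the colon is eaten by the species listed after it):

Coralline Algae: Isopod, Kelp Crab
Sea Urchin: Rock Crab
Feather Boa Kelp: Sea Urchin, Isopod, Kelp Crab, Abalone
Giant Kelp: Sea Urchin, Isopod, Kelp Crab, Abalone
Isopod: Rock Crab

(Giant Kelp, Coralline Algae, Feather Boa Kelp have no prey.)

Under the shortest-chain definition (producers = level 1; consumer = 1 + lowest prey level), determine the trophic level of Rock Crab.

Trophic level 3

Giant Kelp is a producer → level 1.
Sea Urchin eats Giant Kelp → level 2.
Rock Crab eats Sea Urchin → level 3.
No prey of Rock Crab is below level 2, so 3 is the minimum.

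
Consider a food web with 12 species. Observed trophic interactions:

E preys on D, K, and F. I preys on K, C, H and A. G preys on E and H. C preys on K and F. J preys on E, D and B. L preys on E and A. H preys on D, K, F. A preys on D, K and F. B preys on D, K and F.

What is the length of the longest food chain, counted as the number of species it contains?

3 species

One longest chain: K → B → J.
It has 3 species and 2 links.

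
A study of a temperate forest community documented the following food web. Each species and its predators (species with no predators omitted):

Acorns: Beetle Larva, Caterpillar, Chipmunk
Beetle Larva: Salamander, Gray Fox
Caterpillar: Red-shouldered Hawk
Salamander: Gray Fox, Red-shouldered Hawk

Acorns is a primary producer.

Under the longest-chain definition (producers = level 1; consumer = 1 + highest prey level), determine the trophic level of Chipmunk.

Trophic level 2

Acorns is a producer → level 1.
Chipmunk eats Acorns → level 2.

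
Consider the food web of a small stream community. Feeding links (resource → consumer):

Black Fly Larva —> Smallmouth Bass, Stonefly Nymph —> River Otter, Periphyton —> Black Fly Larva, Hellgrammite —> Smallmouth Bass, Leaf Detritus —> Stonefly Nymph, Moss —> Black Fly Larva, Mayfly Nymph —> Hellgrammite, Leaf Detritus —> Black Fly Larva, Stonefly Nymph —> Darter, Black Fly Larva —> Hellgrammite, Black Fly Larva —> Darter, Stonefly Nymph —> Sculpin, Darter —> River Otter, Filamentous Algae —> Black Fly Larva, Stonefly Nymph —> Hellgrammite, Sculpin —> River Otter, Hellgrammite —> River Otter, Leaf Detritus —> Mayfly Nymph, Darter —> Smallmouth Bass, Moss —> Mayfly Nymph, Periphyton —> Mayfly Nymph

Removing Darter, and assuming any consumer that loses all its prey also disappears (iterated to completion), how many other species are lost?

0

Remove Darter.
Every predator of it retains at least one other prey: Smallmouth Bass still has Black Fly Larva, Hellgrammite; River Otter still has Stonefly Nymph, Hellgrammite, Sculpin.
No consumer loses all prey, so no secondary extinctions occur.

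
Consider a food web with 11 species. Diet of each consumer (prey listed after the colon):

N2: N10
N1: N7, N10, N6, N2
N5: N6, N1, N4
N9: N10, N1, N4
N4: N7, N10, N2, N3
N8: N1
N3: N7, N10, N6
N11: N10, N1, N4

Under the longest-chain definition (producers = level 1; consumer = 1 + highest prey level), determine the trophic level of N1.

Trophic level 3

N10 is a producer → level 1.
N2 eats N10 → level 2.
N1 eats N2 (level 2); other prey at levels: N7 1, N10 1, N6 1 → level 3.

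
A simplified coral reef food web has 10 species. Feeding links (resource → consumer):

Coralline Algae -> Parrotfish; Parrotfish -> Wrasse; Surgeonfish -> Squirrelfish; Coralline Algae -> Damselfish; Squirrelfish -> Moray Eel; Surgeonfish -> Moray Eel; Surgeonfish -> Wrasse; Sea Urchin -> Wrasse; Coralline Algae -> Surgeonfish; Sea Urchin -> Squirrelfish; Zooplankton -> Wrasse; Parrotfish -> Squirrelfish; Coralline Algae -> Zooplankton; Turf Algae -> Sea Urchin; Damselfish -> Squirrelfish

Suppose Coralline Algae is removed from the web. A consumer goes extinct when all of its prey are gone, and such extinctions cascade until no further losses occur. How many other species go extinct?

Remove Coralline Algae.
Round 1: Surgeonfish (all prey gone), Zooplankton (all prey gone), Damselfish (all prey gone), Parrotfish (all prey gone) → extinct.
No further losses. Total secondary extinctions: 4.

4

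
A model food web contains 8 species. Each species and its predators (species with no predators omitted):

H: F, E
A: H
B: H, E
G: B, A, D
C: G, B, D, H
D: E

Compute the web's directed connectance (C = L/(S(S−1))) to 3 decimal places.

C = 0.232

The web has S = 8 species and L = 13 feeding links.
C = L / (S(S−1)) = 13 / 56 = 0.2321 ≈ 0.232.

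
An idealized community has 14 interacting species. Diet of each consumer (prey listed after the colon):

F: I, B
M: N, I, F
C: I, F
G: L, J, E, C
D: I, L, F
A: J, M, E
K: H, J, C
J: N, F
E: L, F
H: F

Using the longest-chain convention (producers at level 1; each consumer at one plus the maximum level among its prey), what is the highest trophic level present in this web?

4

Producers (level 1): N, I, L, B.
I → F → E → A gives A level 4.
No species has a prey at level 4, so no species reaches level 5.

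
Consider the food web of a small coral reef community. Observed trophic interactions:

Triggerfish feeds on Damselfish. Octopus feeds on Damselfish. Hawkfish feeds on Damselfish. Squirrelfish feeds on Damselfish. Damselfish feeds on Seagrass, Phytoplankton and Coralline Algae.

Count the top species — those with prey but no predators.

Top species (has prey, but nothing eats it): Triggerfish, Hawkfish, Squirrelfish, Octopus.
Count: 4.

4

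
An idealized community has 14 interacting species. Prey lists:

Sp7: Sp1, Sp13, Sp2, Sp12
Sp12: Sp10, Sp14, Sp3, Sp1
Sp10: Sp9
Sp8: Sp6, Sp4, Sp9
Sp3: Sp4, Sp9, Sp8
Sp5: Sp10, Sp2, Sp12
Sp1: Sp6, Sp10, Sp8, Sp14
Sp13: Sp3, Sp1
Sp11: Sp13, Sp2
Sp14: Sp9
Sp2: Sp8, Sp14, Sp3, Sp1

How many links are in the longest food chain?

One longest chain: Sp6 → Sp8 → Sp3 → Sp13 → Sp7.
It has 5 species and 4 links.

4 links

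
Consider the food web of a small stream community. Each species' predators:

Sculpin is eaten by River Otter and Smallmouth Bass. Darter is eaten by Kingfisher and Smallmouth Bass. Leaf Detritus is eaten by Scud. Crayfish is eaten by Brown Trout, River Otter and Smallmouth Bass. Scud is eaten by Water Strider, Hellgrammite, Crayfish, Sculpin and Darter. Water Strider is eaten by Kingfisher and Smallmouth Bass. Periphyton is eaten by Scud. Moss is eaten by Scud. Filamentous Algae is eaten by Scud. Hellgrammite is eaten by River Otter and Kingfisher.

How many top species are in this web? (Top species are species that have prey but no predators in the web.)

4

Top species (has prey, but nothing eats it): River Otter, Smallmouth Bass, Brown Trout, Kingfisher.
Count: 4.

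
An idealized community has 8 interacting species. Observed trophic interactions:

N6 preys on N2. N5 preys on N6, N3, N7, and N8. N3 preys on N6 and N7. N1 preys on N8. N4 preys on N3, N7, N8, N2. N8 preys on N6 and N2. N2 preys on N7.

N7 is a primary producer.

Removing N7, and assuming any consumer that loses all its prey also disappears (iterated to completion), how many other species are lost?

7

Remove N7.
Round 1: N2 (all prey gone) → extinct.
Round 2: N6 (all prey gone) → extinct.
Round 3: N3 (all prey gone), N8 (all prey gone) → extinct.
Round 4: N5 (all prey gone), N4 (all prey gone), N1 (all prey gone) → extinct.
No further losses. Total secondary extinctions: 7.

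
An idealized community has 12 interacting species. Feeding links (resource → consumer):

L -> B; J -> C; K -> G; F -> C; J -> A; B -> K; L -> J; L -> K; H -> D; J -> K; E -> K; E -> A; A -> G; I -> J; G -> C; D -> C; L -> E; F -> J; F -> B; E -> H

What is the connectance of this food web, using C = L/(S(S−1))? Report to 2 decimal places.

C = 0.15

The web has S = 12 species and L = 20 feeding links.
C = L / (S(S−1)) = 20 / 132 = 0.1515 ≈ 0.15.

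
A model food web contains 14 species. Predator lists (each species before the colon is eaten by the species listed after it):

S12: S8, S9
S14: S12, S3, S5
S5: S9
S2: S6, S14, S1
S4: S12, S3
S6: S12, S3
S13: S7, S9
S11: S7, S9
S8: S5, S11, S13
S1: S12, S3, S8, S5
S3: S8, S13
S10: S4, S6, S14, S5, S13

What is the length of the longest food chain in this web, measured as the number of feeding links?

5 links

One longest chain: S10 → S4 → S12 → S8 → S11 → S7.
It has 6 species and 5 links.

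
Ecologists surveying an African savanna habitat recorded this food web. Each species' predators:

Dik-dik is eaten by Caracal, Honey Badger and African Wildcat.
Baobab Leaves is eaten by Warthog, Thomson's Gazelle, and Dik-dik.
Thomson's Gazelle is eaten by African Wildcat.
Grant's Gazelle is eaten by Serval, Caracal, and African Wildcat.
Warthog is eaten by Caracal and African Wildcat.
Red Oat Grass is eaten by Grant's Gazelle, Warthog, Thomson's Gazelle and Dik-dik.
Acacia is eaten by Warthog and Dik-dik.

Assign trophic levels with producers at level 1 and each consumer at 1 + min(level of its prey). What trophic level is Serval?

Trophic level 3

Red Oat Grass is a producer → level 1.
Grant's Gazelle eats Red Oat Grass → level 2.
Serval eats Grant's Gazelle → level 3.
No prey of Serval is below level 2, so 3 is the minimum.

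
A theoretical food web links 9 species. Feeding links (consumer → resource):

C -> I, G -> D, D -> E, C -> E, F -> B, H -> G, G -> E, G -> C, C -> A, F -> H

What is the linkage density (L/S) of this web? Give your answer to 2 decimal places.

L/S = 1.11

There are L = 10 links among S = 9 species.
L/S = 10/9 = 1.1111 ≈ 1.11.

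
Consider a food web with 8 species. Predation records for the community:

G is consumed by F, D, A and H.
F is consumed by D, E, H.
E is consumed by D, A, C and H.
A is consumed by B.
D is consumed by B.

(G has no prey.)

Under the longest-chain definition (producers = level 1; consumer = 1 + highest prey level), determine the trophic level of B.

Trophic level 5

G is a producer → level 1.
F eats G → level 2.
E eats F → level 3.
D eats E (level 3); other prey at levels: G 1, F 2 → level 4.
B eats D (level 4); other prey at levels: A 4 → level 5.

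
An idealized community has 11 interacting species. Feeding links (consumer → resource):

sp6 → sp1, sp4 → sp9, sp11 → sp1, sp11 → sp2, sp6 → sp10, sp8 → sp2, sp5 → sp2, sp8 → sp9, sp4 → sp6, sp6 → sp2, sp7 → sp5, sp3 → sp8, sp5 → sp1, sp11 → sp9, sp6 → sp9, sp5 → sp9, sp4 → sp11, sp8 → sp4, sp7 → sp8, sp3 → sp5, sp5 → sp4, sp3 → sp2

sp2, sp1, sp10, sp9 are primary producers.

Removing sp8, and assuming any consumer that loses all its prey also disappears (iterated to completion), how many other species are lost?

Remove sp8.
Every predator of it retains at least one other prey: sp7 still has sp5; sp3 still has sp2, sp5.
No consumer loses all prey, so no secondary extinctions occur.

0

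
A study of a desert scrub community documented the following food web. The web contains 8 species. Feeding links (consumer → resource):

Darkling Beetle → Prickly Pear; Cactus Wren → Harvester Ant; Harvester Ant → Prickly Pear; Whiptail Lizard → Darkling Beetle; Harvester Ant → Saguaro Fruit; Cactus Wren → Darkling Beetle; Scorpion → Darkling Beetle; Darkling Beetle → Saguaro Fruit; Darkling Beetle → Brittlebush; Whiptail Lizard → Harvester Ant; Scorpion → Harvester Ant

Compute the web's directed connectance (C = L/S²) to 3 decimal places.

The web has S = 8 species and L = 11 feeding links.
C = L / S² = 11 / 64 = 0.1719 ≈ 0.172.

C = 0.172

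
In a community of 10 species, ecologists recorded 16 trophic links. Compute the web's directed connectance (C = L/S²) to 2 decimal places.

C = 0.16

The web has S = 10 species and L = 16 feeding links.
C = L / S² = 16 / 100 = 0.1600 ≈ 0.16.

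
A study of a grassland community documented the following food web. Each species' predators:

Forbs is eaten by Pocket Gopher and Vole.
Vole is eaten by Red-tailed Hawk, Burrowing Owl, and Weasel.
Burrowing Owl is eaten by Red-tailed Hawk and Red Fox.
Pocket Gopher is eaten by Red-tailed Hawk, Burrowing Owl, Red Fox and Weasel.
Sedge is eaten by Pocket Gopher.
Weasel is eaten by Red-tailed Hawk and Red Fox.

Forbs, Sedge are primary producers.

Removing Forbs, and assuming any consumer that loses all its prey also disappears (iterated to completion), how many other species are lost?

Remove Forbs.
Round 1: Vole (all prey gone) → extinct.
No further losses. Total secondary extinctions: 1.

1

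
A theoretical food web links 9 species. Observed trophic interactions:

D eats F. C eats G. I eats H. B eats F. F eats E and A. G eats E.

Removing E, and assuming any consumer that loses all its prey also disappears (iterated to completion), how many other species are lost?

2

Remove E.
Round 1: G (all prey gone) → extinct.
Round 2: C (all prey gone) → extinct.
No further losses. Total secondary extinctions: 2.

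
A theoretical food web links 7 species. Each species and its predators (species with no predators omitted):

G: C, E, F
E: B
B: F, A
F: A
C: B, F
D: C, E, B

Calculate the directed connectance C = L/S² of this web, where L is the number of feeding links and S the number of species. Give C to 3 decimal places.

The web has S = 7 species and L = 12 feeding links.
C = L / S² = 12 / 49 = 0.2449 ≈ 0.245.

C = 0.245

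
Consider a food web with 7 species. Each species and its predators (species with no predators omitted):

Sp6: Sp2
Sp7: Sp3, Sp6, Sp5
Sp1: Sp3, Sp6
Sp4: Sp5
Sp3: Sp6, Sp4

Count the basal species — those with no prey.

Basal species (no prey listed): Sp1, Sp7.
Count: 2.

2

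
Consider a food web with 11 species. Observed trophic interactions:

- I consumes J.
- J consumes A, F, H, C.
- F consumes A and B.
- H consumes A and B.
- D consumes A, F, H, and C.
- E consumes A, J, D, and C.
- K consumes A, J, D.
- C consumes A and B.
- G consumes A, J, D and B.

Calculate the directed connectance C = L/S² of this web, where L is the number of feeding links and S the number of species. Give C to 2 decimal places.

The web has S = 11 species and L = 26 feeding links.
C = L / S² = 26 / 121 = 0.2149 ≈ 0.21.

C = 0.21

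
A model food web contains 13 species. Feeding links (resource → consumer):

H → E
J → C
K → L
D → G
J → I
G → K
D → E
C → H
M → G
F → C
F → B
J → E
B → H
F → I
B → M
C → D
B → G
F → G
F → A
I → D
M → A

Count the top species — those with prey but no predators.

Top species (has prey, but nothing eats it): A, E, L.
Count: 3.

3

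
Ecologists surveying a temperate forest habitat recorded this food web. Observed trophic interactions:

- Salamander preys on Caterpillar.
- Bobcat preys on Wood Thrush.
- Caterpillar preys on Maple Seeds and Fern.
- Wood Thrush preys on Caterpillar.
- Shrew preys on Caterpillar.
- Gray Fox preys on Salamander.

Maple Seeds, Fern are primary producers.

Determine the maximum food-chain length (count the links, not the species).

One longest chain: Maple Seeds → Caterpillar → Wood Thrush → Bobcat.
It has 4 species and 3 links.

3 links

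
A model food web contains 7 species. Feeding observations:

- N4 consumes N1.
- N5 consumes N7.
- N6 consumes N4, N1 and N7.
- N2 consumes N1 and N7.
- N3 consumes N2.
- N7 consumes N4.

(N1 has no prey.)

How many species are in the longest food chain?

5 species

One longest chain: N1 → N4 → N7 → N2 → N3.
It has 5 species and 4 links.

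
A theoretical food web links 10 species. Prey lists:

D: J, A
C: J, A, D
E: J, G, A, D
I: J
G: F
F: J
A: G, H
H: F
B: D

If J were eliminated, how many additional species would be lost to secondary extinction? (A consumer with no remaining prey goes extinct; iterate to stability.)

Remove J.
Round 1: I (all prey gone), F (all prey gone) → extinct.
Round 2: G (all prey gone), H (all prey gone) → extinct.
Round 3: A (all prey gone) → extinct.
Round 4: D (all prey gone) → extinct.
Round 5: B (all prey gone), E (all prey gone), C (all prey gone) → extinct.
No further losses. Total secondary extinctions: 9.

9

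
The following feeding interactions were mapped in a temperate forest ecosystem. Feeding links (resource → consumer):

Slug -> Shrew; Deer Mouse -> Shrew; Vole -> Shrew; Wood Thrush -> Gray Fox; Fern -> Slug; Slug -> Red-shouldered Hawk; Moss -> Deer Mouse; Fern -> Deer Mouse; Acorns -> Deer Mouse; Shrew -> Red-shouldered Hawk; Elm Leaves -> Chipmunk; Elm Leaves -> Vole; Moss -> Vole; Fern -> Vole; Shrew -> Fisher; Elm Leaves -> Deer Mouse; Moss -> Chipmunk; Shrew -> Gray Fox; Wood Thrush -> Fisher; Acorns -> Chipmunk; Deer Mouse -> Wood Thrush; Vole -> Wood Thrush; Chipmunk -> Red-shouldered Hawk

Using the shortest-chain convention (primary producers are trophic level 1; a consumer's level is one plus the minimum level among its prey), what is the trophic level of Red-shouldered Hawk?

Trophic level 3

Elm Leaves is a producer → level 1.
Chipmunk eats Elm Leaves → level 2.
Red-shouldered Hawk eats Chipmunk → level 3.
No prey of Red-shouldered Hawk is below level 2, so 3 is the minimum.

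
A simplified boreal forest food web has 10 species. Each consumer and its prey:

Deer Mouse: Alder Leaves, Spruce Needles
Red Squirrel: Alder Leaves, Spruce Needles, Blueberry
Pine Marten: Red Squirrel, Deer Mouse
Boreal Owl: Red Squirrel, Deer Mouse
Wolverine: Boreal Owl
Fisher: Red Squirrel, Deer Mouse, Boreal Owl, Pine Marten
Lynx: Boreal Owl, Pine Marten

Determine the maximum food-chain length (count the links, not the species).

3 links

One longest chain: Alder Leaves → Red Squirrel → Boreal Owl → Fisher.
It has 4 species and 3 links.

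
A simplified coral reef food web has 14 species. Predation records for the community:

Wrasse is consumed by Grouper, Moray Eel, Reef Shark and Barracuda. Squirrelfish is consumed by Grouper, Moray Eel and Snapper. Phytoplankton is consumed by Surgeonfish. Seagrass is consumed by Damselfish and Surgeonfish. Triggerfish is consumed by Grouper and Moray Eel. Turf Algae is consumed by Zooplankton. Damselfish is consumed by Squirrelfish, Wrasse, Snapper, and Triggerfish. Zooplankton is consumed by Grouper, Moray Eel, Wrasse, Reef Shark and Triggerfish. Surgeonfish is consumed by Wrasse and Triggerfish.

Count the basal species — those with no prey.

3

Basal species (no prey listed): Phytoplankton, Turf Algae, Seagrass.
Count: 3.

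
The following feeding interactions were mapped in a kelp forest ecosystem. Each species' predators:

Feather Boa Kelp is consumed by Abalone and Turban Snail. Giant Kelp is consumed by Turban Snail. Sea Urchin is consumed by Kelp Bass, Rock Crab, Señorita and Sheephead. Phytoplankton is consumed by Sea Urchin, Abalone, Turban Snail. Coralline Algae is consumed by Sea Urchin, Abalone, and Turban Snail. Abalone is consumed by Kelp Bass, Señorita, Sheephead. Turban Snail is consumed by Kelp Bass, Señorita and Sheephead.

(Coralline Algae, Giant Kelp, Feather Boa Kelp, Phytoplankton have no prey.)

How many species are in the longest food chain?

One longest chain: Coralline Algae → Abalone → Sheephead.
It has 3 species and 2 links.

3 species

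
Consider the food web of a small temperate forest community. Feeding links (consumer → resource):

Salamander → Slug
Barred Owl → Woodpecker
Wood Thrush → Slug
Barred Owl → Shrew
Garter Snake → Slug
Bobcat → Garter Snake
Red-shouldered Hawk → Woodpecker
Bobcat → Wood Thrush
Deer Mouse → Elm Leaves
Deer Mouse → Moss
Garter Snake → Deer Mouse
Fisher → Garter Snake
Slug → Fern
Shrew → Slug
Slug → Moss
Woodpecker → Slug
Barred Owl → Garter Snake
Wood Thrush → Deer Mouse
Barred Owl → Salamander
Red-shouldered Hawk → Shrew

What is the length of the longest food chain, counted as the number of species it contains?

4 species

One longest chain: Moss → Deer Mouse → Garter Snake → Bobcat.
It has 4 species and 3 links.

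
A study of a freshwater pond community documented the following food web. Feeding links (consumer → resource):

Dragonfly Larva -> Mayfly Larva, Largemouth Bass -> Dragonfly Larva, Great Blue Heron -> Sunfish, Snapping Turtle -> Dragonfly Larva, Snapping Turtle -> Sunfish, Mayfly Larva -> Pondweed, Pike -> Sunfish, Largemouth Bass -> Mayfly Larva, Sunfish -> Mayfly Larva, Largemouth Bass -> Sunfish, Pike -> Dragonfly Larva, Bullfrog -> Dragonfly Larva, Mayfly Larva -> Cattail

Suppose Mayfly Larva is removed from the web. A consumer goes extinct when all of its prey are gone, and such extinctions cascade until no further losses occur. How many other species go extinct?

7

Remove Mayfly Larva.
Round 1: Sunfish (all prey gone), Dragonfly Larva (all prey gone) → extinct.
Round 2: Great Blue Heron (all prey gone), Largemouth Bass (all prey gone), Snapping Turtle (all prey gone), Bullfrog (all prey gone), Pike (all prey gone) → extinct.
No further losses. Total secondary extinctions: 7.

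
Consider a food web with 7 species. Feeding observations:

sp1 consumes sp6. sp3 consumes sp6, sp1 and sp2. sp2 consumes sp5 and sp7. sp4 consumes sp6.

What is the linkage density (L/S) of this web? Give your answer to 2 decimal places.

There are L = 7 links among S = 7 species.
L/S = 7/7 = 1.0000 ≈ 1.00.

L/S = 1.00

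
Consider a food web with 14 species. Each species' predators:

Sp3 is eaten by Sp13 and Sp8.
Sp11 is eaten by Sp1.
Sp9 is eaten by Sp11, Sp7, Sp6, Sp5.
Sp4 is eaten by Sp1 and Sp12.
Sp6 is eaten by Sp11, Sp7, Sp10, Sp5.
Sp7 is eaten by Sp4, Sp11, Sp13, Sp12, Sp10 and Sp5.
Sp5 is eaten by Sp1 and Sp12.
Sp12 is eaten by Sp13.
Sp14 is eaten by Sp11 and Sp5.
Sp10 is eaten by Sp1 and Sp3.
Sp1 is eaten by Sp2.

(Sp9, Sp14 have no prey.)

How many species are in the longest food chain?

One longest chain: Sp9 → Sp6 → Sp7 → Sp11 → Sp1 → Sp2.
It has 6 species and 5 links.

6 species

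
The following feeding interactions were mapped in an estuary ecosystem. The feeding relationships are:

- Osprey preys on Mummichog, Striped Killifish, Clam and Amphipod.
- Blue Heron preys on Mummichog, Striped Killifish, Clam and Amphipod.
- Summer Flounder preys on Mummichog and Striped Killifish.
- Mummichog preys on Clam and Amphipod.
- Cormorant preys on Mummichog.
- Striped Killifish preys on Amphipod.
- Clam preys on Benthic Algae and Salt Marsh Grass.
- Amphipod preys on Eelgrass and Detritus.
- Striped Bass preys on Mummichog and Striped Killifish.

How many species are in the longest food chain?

4 species

One longest chain: Benthic Algae → Clam → Mummichog → Cormorant.
It has 4 species and 3 links.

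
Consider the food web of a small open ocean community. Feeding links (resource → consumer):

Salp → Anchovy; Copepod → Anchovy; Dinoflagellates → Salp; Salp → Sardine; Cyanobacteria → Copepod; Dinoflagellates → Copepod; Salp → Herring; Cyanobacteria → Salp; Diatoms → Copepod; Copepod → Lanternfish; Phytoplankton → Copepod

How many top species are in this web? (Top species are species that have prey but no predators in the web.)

4

Top species (has prey, but nothing eats it): Lanternfish, Sardine, Anchovy, Herring.
Count: 4.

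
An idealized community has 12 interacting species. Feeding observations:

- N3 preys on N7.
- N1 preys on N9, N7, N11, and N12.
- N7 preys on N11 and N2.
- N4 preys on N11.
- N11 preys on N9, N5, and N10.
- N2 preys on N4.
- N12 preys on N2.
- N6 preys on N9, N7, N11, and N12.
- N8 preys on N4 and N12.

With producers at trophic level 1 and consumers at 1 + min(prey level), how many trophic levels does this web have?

Producers (level 1): N10, N5, N9.
Following each consumer down to its lowest-level prey: N10 → N11 → N4 → N2 → N12 (levels 1 through 5).
All prey of N12 (N2 4) are at level 4 or above, so N12 is at level 1 + 4 = 5.
Every consumer has at least one prey at level 4 or below, so none exceeds level 5.

5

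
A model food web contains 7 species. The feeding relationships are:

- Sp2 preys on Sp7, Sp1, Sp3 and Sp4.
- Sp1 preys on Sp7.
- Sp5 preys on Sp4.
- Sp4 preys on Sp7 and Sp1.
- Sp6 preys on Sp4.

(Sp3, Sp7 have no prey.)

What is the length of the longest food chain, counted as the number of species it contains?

One longest chain: Sp7 → Sp1 → Sp4 → Sp2.
It has 4 species and 3 links.

4 species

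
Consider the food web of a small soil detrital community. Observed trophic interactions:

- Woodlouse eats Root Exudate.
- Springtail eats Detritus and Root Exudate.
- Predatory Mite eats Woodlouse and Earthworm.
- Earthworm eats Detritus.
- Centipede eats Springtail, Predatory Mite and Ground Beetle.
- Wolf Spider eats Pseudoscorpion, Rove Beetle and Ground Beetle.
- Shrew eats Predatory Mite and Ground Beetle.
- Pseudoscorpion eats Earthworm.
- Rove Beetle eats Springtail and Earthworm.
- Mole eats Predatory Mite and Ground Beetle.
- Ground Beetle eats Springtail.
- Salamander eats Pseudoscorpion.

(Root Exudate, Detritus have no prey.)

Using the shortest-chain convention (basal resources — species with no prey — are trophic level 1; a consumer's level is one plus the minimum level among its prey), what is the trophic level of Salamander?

Detritus has no prey (basal) → level 1.
Earthworm eats Detritus → level 2.
Pseudoscorpion eats Earthworm → level 3.
Salamander eats Pseudoscorpion → level 4.
No prey of Salamander is below level 3, so 4 is the minimum.

Trophic level 4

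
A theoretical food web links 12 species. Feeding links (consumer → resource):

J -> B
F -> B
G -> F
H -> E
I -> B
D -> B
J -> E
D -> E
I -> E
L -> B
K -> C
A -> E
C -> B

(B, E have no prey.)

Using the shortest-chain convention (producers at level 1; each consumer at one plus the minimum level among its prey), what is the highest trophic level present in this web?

3

Producers (level 1): B, E.
Following each consumer down to its lowest-level prey: B → F → G (levels 1 through 3).
All prey of G (F 2) are at level 2 or above, so G is at level 1 + 2 = 3.
Every consumer has at least one prey at level 2 or below, so none exceeds level 3.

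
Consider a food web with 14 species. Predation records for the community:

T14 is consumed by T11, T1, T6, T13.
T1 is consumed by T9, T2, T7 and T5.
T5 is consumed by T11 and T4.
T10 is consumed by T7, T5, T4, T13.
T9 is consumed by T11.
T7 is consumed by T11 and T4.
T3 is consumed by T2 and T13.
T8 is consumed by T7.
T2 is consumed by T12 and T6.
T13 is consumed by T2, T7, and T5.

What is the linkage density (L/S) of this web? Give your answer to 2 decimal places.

There are L = 25 links among S = 14 species.
L/S = 25/14 = 1.7857 ≈ 1.79.

L/S = 1.79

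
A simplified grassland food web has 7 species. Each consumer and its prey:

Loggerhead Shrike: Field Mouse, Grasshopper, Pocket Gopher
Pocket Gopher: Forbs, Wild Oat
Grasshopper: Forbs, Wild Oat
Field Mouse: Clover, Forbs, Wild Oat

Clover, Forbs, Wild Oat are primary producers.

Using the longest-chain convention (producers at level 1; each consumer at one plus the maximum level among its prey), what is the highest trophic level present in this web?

Producers (level 1): Clover, Forbs, Wild Oat.
Clover → Field Mouse → Loggerhead Shrike gives Loggerhead Shrike level 3.
No species has a prey at level 3, so no species reaches level 4.

3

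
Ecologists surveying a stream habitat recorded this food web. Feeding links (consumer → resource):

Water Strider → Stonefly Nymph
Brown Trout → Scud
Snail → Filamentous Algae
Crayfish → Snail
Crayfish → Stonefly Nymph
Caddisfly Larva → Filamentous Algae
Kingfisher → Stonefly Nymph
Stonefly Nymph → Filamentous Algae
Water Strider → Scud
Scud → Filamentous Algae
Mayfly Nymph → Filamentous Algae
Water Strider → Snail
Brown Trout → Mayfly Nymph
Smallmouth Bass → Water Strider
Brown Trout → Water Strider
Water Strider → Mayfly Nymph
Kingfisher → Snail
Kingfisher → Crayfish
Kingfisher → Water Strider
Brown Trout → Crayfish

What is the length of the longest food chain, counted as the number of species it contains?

One longest chain: Filamentous Algae → Scud → Water Strider → Smallmouth Bass.
It has 4 species and 3 links.

4 species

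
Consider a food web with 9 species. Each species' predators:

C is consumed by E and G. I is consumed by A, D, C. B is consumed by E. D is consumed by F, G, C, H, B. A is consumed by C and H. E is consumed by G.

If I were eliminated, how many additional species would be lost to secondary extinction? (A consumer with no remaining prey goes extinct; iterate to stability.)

8

Remove I.
Round 1: D (all prey gone), A (all prey gone) → extinct.
Round 2: H (all prey gone), C (all prey gone), F (all prey gone), B (all prey gone) → extinct.
Round 3: E (all prey gone) → extinct.
Round 4: G (all prey gone) → extinct.
No further losses. Total secondary extinctions: 8.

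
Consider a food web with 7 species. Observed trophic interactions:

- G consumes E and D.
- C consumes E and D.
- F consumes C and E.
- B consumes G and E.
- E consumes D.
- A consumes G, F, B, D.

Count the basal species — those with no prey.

Basal species (no prey listed): D.
Count: 1.

1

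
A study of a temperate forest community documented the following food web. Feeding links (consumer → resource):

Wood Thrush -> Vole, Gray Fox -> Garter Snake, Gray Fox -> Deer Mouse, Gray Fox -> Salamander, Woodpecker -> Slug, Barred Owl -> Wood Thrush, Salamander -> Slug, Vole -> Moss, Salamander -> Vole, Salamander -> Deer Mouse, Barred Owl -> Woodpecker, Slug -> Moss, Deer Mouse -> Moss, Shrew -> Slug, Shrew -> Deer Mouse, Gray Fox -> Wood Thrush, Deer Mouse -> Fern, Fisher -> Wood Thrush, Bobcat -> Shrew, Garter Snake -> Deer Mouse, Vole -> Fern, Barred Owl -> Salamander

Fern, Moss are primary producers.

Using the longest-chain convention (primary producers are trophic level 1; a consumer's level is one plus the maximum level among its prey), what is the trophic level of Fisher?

Fern is a producer → level 1.
Vole eats Fern (level 1); other prey at levels: Moss 1 → level 2.
Wood Thrush eats Vole → level 3.
Fisher eats Wood Thrush → level 4.

Trophic level 4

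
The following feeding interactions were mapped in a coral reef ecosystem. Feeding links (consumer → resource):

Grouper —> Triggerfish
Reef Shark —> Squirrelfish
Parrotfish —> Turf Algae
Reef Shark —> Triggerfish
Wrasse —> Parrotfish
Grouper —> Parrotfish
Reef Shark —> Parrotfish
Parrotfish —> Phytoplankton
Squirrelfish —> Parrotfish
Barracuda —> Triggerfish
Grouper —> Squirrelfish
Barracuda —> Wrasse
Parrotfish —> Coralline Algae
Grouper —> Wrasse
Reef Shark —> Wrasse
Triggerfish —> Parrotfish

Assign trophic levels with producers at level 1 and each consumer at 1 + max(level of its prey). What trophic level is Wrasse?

Trophic level 3

Coralline Algae is a producer → level 1.
Parrotfish eats Coralline Algae (level 1); other prey at levels: Phytoplankton 1, Turf Algae 1 → level 2.
Wrasse eats Parrotfish → level 3.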